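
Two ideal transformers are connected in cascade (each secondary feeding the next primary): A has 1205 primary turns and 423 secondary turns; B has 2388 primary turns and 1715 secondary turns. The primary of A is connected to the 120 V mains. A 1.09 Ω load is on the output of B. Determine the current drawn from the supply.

I_supply ≈ 7.00 A

Secondary of A: V = 120.00 × 423/1205 = 42.124 V.
Secondary of B: V = 42.124 × 1715/2388 = 30.253 V.
I_load = 30.253/1.09 = 27.755 A, so P_out = 30.253 × 27.755 = 839.66 W.
All ideal ⇒ P_in = P_out, so I_supply = 839.66/120 = 7.00 A.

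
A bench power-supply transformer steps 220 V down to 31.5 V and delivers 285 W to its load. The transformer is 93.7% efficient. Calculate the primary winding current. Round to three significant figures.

P_in = P_out/η = 285/0.937 = 304.16 W.
I_p = P_in/V_p = 304.16/220 = 1.38 A.

I_p ≈ 1.38 A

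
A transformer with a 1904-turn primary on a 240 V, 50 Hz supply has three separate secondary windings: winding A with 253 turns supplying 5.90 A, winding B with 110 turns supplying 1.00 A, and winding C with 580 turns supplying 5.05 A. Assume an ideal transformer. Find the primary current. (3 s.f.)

V_A = 240 × 253/1904 = 31.891 V; V_B = 240 × 110/1904 = 13.866 V; V_C = 240 × 580/1904 = 73.109 V.
P_out = V_A I_A + V_B I_B + V_C I_C = 31.891×5.90 + 13.866×1.00 + 73.109×5.05 = 188.16 + 13.866 + 369.20 = 571.22 W.
Ideal ⇒ P_in = P_out, so I_p = P_out/V_p = 571.22/240 = 2.38 A.

I_p ≈ 2.38 A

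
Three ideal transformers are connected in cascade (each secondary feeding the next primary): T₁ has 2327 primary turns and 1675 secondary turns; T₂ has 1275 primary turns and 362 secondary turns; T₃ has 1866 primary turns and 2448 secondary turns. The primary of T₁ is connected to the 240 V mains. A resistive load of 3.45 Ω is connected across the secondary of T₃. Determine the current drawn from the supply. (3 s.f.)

I_supply ≈ 5.00 A

After T₁: V = 240.00 × 1675/2327 = 172.75 V.
After T₂: V = 172.75 × 362/1275 = 49.049 V.
After T₃: V = 49.049 × 2448/1866 = 64.347 V.
I_load = 64.347/3.45 = 18.651 A, so P_out = 64.347 × 18.651 = 1200.2 W.
All ideal ⇒ P_in = P_out, so I_supply = 1200.2/240 = 5.00 A.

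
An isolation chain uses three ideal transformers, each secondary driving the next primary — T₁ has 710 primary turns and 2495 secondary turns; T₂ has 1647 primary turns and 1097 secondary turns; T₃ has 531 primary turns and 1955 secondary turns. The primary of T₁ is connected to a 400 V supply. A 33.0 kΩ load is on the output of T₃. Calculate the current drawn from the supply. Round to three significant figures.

I_supply ≈ 0.900 A

After T₁: V = 400.00 × 2495/710 = 1405.6 V.
After T₂: V = 1405.6 × 1097/1647 = 936.24 V.
After T₃: V = 936.24 × 1955/531 = 3447.0 V.
I_load = 3447.0/33000 = 0.10445 A, so P_out = 3447.0 × 0.10445 = 360.05 W.
All ideal ⇒ P_in = P_out, so I_supply = 360.05/400 = 0.900 A.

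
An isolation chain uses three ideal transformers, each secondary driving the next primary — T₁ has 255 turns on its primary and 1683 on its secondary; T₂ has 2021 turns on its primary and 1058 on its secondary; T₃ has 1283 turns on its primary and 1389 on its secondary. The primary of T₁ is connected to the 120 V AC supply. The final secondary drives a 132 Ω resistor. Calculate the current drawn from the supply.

I_supply ≈ 12.7 A

Secondary of T₁: V = 120.00 × 1683/255 = 792.00 V.
Secondary of T₂: V = 792.00 × 1058/2021 = 414.61 V.
Secondary of T₃: V = 414.61 × 1389/1283 = 448.87 V.
I_load = 448.87/132 = 3.4005 A, so P_out = 448.87 × 3.4005 = 1526.4 W.
All ideal ⇒ P_in = P_out, so I_supply = 1526.4/120 = 12.7 A.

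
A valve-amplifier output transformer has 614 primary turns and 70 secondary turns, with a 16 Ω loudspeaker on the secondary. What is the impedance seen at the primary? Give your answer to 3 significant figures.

Z_p = (N_p/N_s)² × Z_s = (614/70)² × 16 = 1230 Ω.

Z_p ≈ 1230 Ω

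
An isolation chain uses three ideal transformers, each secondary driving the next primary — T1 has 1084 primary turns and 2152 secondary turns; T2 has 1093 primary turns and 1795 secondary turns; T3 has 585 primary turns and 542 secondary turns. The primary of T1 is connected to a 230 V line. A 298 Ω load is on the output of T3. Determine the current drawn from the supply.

I_supply ≈ 7.04 A

Secondary of T1: V = 230.00 × 2152/1084 = 456.61 V.
Secondary of T2: V = 456.61 × 1795/1093 = 749.87 V.
Secondary of T3: V = 749.87 × 542/585 = 694.75 V.
I_load = 694.75/298 = 2.3314 A, so P_out = 694.75 × 2.3314 = 1619.7 W.
All ideal ⇒ P_in = P_out, so I_supply = 1619.7/230 = 7.04 A.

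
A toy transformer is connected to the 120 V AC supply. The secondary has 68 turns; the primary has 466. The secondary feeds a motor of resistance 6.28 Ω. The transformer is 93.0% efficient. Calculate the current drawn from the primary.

I_p ≈ 0.438 A

V_s = 120 × 68/466 = 17.511 V.
I_s = V_s/R = 17.511/6.28 = 2.7883 A.
P_out = V_s I_s = 17.511 × 2.7883 = 48.826 W.
P_in = P_out/η = 48.826/0.930 = 52.501 W.
I_p = P_in/V_p = 52.501/120 = 0.438 A.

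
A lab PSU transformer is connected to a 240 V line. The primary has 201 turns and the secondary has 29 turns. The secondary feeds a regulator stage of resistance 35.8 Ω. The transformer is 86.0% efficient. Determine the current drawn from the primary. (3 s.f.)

V_s = 240 × 29/201 = 34.627 V.
I_s = V_s/R = 34.627/35.8 = 0.96723 A.
P_out = V_s I_s = 34.627 × 0.96723 = 33.492 W.
P_in = P_out/η = 33.492/0.860 = 38.944 W.
I_p = P_in/V_p = 38.944/240 = 0.162 A.

I_p ≈ 0.162 A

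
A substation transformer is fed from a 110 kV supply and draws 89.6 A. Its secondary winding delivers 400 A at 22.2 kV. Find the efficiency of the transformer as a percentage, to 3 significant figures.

P_in = 110000 × 89.6 = 9.85600×10^6 W.
P_out = 22200 × 400 = 8.88000×10^6 W.
η = P_out/P_in = 8.88000×10^6/(9.85600×10^6) = 0.901.

η ≈ 90.1%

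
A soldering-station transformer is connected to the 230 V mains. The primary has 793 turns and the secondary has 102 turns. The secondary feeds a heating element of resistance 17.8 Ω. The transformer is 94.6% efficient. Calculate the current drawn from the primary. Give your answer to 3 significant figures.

I_p ≈ 0.226 A

V_s = 230 × 102/793 = 29.584 V.
I_s = V_s/R = 29.584/17.8 = 1.6620 A.
P_out = V_s I_s = 29.584 × 1.6620 = 49.169 W.
P_in = P_out/η = 49.169/0.946 = 51.975 W.
I_p = P_in/V_p = 51.975/230 = 0.226 A.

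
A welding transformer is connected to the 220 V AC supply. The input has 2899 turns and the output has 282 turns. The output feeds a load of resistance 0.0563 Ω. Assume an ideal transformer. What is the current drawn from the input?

I_in ≈ 37.0 A

V_out = V_in × N_out/N_in = 220 × 282/2899 = 21.400 V.
I_out = V_out/R = 21.400/0.0563 = 380.12 A.
For an ideal transformer I_in N_in = I_out N_out, so I_in = 380.12 × 282/2899 = 37.0 A.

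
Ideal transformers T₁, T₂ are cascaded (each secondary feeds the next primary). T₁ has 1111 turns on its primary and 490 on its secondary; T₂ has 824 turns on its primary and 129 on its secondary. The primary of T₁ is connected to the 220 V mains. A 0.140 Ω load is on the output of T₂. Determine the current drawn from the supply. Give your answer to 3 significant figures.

I_supply ≈ 7.49 A

After T₁: V = 220.00 × 490/1111 = 97.030 V.
After T₂: V = 97.030 × 129/824 = 15.190 V.
I_load = 15.190/0.140 = 108.50 A, so P_out = 15.190 × 108.50 = 1648.2 W.
All ideal ⇒ P_in = P_out, so I_supply = 1648.2/220 = 7.49 A.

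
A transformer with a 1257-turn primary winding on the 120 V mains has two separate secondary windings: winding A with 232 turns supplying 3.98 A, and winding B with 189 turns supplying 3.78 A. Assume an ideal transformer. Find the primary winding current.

I_p ≈ 1.30 A

V_A = 120 × 232/1257 = 22.148 V; V_B = 120 × 189/1257 = 18.043 V.
P_out = V_A I_A + V_B I_B = 22.148×3.98 + 18.043×3.78 = 88.149 + 68.202 = 156.35 W.
Ideal ⇒ P_in = P_out, so I_p = P_out/V_p = 156.35/120 = 1.30 A.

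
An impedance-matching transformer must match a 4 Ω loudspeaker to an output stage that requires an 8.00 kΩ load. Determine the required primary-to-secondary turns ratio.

N_p/N_s ≈ 44.7

Z_p/Z_s = (N_p/N_s)², so N_p/N_s = √(8000/4) = √2000 = 44.7.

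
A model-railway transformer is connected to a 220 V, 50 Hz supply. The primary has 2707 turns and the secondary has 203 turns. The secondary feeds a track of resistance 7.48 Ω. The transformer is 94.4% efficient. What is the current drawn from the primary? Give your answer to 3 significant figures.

I_p ≈ 0.175 A

V_s = 220 × 203/2707 = 16.498 V.
I_s = V_s/R = 16.498/7.48 = 2.2056 A.
P_out = V_s I_s = 16.498 × 2.2056 = 36.388 W.
P_in = P_out/η = 36.388/0.944 = 38.547 W.
I_p = P_in/V_p = 38.547/220 = 0.175 A.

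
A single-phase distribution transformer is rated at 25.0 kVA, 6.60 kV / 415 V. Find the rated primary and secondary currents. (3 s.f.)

I_p ≈ 3.79 A, I_s ≈ 60.2 A

I_p = S/V_p = 25000/6600 = 3.79 A.
I_s = S/V_s = 25000/415 = 60.2 A.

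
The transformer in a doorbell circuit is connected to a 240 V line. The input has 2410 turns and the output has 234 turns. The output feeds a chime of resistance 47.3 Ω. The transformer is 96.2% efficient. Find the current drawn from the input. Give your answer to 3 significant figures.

I_in ≈ 0.0497 A

V_out = 240 × 234/2410 = 23.303 V.
I_out = V_out/R = 23.303/47.3 = 0.49266 A.
P_out = V_out I_out = 23.303 × 0.49266 = 11.480 W.
P_in = P_out/η = 11.480/0.962 = 11.934 W.
I_in = P_in/V_in = 11.934/240 = 0.0497 A.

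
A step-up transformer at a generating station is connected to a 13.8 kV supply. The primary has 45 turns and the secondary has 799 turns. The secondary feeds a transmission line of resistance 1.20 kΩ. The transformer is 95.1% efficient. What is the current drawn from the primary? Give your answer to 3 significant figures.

V_s = 13800 × 799/45 = 245030 V.
I_s = V_s/R = 245030/1200 = 204.19 A.
P_out = V_s I_s = 245030 × 204.19 = 5.0032×10^7 W.
P_in = P_out/η = 5.0032×10^7/0.951 = 5.2610×10^7 W.
I_p = P_in/V_p = 5.2610×10^7/13800 = 3810 A.

I_p ≈ 3810 A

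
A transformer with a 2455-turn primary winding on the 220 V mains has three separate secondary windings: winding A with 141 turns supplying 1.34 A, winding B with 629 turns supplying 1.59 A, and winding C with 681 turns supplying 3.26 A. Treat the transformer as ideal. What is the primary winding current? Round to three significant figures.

I_p ≈ 1.39 A

V_A = 220 × 141/2455 = 12.635 V; V_B = 220 × 629/2455 = 56.367 V; V_C = 220 × 681/2455 = 61.026 V.
P_out = V_A I_A + V_B I_B + V_C I_C = 12.635×1.34 + 56.367×1.59 + 61.026×3.26 = 16.931 + 89.623 + 198.95 = 305.50 W.
Ideal ⇒ P_in = P_out, so I_p = P_out/V_p = 305.50/220 = 1.39 A.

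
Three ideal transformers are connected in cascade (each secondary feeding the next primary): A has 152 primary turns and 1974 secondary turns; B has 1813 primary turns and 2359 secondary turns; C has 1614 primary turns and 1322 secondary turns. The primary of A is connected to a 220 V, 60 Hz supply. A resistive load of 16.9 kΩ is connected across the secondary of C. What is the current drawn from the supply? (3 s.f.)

I_supply ≈ 2.49 A

Secondary of A: V = 220.00 × 1974/152 = 2857.1 V.
Secondary of B: V = 2857.1 × 2359/1813 = 3717.5 V.
Secondary of C: V = 3717.5 × 1322/1614 = 3045.0 V.
I_load = 3045.0/16900 = 0.18018 A, so P_out = 3045.0 × 0.18018 = 548.63 W.
All ideal ⇒ P_in = P_out, so I_supply = 548.63/220 = 2.49 A.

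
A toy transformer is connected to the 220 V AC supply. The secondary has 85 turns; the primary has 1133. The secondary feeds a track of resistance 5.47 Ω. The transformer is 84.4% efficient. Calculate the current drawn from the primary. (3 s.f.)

I_p ≈ 0.268 A

V_s = 220 × 85/1133 = 16.505 V.
I_s = V_s/R = 16.505/5.47 = 3.0173 A.
P_out = V_s I_s = 16.505 × 3.0173 = 49.801 W.
P_in = P_out/η = 49.801/0.844 = 59.006 W.
I_p = P_in/V_p = 59.006/220 = 0.268 A.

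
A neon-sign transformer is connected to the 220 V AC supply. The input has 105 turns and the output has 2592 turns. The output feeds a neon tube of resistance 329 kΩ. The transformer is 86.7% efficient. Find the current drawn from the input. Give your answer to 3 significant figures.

V_out = 220 × 2592/105 = 5430.9 V.
I_out = V_out/R = 5430.9/329000 = 0.016507 A.
P_out = V_out I_out = 5430.9 × 0.016507 = 89.648 W.
P_in = P_out/η = 89.648/0.867 = 103.40 W.
I_in = P_in/V_in = 103.40/220 = 0.470 A.

I_in ≈ 0.470 A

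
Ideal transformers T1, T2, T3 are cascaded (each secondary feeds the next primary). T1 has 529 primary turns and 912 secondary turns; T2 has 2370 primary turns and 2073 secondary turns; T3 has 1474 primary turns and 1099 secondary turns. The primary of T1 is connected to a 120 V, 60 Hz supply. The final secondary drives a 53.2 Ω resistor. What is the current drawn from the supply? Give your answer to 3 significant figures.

I_supply ≈ 2.85 A

After T1: V = 120.00 × 912/529 = 206.88 V.
After T2: V = 206.88 × 2073/2370 = 180.96 V.
After T3: V = 180.96 × 1099/1474 = 134.92 V.
I_load = 134.92/53.2 = 2.5361 A, so P_out = 134.92 × 2.5361 = 342.16 W.
All ideal ⇒ P_in = P_out, so I_supply = 342.16/120 = 2.85 A.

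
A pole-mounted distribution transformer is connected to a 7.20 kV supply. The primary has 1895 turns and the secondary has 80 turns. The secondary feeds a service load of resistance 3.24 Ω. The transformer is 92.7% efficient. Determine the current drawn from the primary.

V_s = 7200 × 80/1895 = 303.96 V.
I_s = V_s/R = 303.96/3.24 = 93.814 A.
P_out = V_s I_s = 303.96 × 93.814 = 28516 W.
P_in = P_out/η = 28516/0.927 = 30761 W.
I_p = P_in/V_p = 30761/7200 = 4.27 A.

I_p ≈ 4.27 A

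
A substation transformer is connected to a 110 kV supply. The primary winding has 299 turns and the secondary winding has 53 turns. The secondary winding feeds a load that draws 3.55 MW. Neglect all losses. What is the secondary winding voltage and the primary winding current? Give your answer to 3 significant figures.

V_s ≈ 19500 V, I_p ≈ 32.3 A

V_s = V_p × N_s/N_p = 110000 × 53/299 = 19498 V.
I_s = P/V_s = 3.55×10^6/19498 = 182.07 A.
I_p = I_s × N_s/N_p = 182.07 × 53/299 = 32.3 A.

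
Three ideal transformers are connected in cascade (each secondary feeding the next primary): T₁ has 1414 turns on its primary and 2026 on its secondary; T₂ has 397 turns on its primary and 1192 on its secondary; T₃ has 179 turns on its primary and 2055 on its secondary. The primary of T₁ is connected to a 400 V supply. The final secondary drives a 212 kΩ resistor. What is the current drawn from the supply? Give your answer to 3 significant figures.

I_supply ≈ 4.60 A

After T₁: V = 400.00 × 2026/1414 = 573.13 V.
After T₂: V = 573.13 × 1192/397 = 1720.8 V.
After T₃: V = 1720.8 × 2055/179 = 19756 V.
I_load = 19756/212000 = 0.093188 A, so P_out = 19756 × 0.093188 = 1841.0 W.
All ideal ⇒ P_in = P_out, so I_supply = 1841.0/400 = 4.60 A.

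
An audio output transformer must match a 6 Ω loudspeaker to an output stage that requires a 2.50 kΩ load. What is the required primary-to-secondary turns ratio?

Z_p/Z_s = (N_p/N_s)², so N_p/N_s = √(2500/6) = √417 = 20.4.

N_p/N_s ≈ 20.4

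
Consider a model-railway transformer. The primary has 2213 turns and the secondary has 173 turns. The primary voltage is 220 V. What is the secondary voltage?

V_s/V_p = N_s/N_p, so V_s = 220 × 173/2213 = 17.2 V.

V_s ≈ 17.2 V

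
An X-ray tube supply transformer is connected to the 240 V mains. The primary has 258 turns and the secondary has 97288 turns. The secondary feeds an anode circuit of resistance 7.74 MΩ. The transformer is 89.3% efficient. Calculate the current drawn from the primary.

I_p ≈ 4.94 A

V_s = 240 × 97288/258 = 90500 V.
I_s = V_s/R = 90500/(7.74×10^6) = 0.011693 A.
P_out = V_s I_s = 90500 × 0.011693 = 1058.2 W.
P_in = P_out/η = 1058.2/0.893 = 1185.0 W.
I_p = P_in/V_p = 1185.0/240 = 4.94 A.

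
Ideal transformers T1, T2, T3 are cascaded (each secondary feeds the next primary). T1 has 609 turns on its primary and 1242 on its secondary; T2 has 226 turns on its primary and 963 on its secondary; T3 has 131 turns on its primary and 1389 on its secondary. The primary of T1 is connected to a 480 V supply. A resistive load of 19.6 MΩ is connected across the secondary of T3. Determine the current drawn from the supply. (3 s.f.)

I_supply ≈ 0.208 A

Secondary of T1: V = 480.00 × 1242/609 = 978.92 V.
Secondary of T2: V = 978.92 × 963/226 = 4171.2 V.
Secondary of T3: V = 4171.2 × 1389/131 = 44228 V.
I_load = 44228/(1.96×10^7) = 0.0022565 A, so P_out = 44228 × 0.0022565 = 99.800 W.
All ideal ⇒ P_in = P_out, so I_supply = 99.800/480 = 0.208 A.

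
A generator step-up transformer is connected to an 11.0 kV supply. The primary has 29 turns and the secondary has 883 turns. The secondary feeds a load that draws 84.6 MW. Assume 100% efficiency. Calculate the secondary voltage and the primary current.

V_s ≈ 335000 V, I_p ≈ 7690 A

V_s = V_p × N_s/N_p = 11000 × 883/29 = 334930 V.
I_s = P/V_s = 8.46×10^7/334930 = 252.59 A.
I_p = I_s × N_s/N_p = 252.59 × 883/29 = 7690 A.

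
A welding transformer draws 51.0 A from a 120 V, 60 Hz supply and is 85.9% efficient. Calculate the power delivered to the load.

P_in = V_in I_in = 120 × 51.0 = 6120.0 W.
P_out = η P_in = 0.859 × 6120.0 = 5260 W.

P_out ≈ 5260 W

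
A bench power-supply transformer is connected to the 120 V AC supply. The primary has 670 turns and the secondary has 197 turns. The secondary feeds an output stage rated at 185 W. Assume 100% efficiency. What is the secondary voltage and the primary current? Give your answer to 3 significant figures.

V_s ≈ 35.3 V, I_p ≈ 1.54 A

V_s = V_p × N_s/N_p = 120 × 197/670 = 35.284 V.
I_s = P/V_s = 185/35.284 = 5.2432 A.
I_p = I_s × N_s/N_p = 5.2432 × 197/670 = 1.54 A.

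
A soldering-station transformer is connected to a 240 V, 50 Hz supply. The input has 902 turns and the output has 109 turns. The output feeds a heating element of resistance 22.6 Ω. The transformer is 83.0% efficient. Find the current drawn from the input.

V_out = 240 × 109/902 = 29.002 V.
I_out = V_out/R = 29.002/22.6 = 1.2833 A.
P_out = V_out I_out = 29.002 × 1.2833 = 37.218 W.
P_in = P_out/η = 37.218/0.830 = 44.841 W.
I_in = P_in/V_in = 44.841/240 = 0.187 A.

I_in ≈ 0.187 A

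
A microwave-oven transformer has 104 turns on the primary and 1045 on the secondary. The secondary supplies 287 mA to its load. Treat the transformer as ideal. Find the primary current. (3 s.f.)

For an ideal transformer I_p/I_s = N_s/N_p, so I_p = 0.287 × 1045/104 = 2.88 A.

I_p ≈ 2.88 A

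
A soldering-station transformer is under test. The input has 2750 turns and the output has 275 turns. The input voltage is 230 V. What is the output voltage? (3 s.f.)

V_out/V_in = N_out/N_in, so V_out = 230 × 275/2750 = 23.0 V.

V_out ≈ 23.0 V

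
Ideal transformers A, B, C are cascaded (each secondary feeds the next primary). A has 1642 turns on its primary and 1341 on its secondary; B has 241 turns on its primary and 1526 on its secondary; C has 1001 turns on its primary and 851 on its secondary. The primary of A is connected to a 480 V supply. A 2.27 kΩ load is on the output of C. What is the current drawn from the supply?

Secondary of A: V = 480.00 × 1341/1642 = 392.01 V.
Secondary of B: V = 392.01 × 1526/241 = 2482.2 V.
Secondary of C: V = 2482.2 × 851/1001 = 2110.2 V.
I_load = 2110.2/2270 = 0.92962 A, so P_out = 2110.2 × 0.92962 = 1961.7 W.
All ideal ⇒ P_in = P_out, so I_supply = 1961.7/480 = 4.09 A.

I_supply ≈ 4.09 A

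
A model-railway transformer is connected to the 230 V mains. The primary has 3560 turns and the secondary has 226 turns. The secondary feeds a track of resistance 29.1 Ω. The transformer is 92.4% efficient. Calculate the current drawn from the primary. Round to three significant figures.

V_s = 230 × 226/3560 = 14.601 V.
I_s = V_s/R = 14.601/29.1 = 0.50176 A.
P_out = V_s I_s = 14.601 × 0.50176 = 7.3262 W.
P_in = P_out/η = 7.3262/0.924 = 7.9288 W.
I_p = P_in/V_p = 7.9288/230 = 0.0345 A.

I_p ≈ 0.0345 A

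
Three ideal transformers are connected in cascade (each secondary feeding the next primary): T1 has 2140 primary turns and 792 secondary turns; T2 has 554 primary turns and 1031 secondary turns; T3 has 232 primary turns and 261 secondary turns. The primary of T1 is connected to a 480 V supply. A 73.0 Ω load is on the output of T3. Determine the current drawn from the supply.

After T1: V = 480.00 × 792/2140 = 177.64 V.
After T2: V = 177.64 × 1031/554 = 330.60 V.
After T3: V = 330.60 × 261/232 = 371.92 V.
I_load = 371.92/73.0 = 5.0948 A, so P_out = 371.92 × 5.0948 = 1894.9 W.
All ideal ⇒ P_in = P_out, so I_supply = 1894.9/480 = 3.95 A.

I_supply ≈ 3.95 A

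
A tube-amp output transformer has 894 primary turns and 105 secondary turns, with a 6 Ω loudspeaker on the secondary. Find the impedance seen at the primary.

Z_p = (N_p/N_s)² × Z_s = (894/105)² × 6 = 435 Ω.

Z_p ≈ 435 Ω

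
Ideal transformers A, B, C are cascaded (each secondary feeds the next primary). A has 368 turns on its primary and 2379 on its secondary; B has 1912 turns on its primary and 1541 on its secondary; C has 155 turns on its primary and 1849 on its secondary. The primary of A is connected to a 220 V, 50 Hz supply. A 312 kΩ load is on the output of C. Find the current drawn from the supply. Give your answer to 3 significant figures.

I_supply ≈ 2.72 A

Secondary of A: V = 220.00 × 2379/368 = 1422.2 V.
Secondary of B: V = 1422.2 × 1541/1912 = 1146.3 V.
Secondary of C: V = 1146.3 × 1849/155 = 13674 V.
I_load = 13674/312000 = 0.043826 A, so P_out = 13674 × 0.043826 = 599.27 W.
All ideal ⇒ P_in = P_out, so I_supply = 599.27/220 = 2.72 A.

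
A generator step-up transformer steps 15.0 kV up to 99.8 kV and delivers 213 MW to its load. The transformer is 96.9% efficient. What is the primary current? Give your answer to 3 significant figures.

P_in = P_out/η = 2.13×10^8/0.969 = 2.1981×10^8 W.
I_p = P_in/V_p = 2.1981×10^8/15000 = 14700 A.

I_p ≈ 14700 A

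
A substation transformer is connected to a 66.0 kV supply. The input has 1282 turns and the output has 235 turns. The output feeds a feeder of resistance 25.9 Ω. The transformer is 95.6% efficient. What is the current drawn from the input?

I_in ≈ 89.6 A

V_out = 66000 × 235/1282 = 12098 V.
I_out = V_out/R = 12098/25.9 = 467.12 A.
P_out = V_out I_out = 12098 × 467.12 = 5.6513×10^6 W.
P_in = P_out/η = 5.6513×10^6/0.956 = 5.9114×10^6 W.
I_in = P_in/V_in = 5.9114×10^6/66000 = 89.6 A.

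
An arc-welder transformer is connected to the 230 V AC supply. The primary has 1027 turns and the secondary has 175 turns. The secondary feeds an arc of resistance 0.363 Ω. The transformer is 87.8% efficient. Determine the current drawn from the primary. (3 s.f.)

I_p ≈ 21.0 A

V_s = 230 × 175/1027 = 39.192 V.
I_s = V_s/R = 39.192/0.363 = 107.97 A.
P_out = V_s I_s = 39.192 × 107.97 = 4231.4 W.
P_in = P_out/η = 4231.4/0.878 = 4819.4 W.
I_p = P_in/V_p = 4819.4/230 = 21.0 A.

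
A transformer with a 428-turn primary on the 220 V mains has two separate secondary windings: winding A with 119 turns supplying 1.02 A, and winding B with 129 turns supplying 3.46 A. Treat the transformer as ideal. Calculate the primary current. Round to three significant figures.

V_A = 220 × 119/428 = 61.168 V; V_B = 220 × 129/428 = 66.308 V.
P_out = V_A I_A + V_B I_B = 61.168×1.02 + 66.308×3.46 = 62.392 + 229.43 = 291.82 W.
Ideal ⇒ P_in = P_out, so I_p = P_out/V_p = 291.82/220 = 1.33 A.

I_p ≈ 1.33 A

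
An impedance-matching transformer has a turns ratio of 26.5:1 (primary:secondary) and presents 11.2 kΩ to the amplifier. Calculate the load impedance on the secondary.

Z_s ≈ 15.9 Ω

Z_s = Z_p/(N_p/N_s)² = 11200/26.5² = 15.9 Ω.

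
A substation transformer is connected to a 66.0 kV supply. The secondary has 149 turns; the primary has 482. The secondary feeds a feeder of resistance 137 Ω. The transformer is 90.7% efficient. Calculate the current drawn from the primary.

V_s = 66000 × 149/482 = 20402 V.
I_s = V_s/R = 20402/137 = 148.92 A.
P_out = V_s I_s = 20402 × 148.92 = 3.0384×10^6 W.
P_in = P_out/η = 3.0384×10^6/0.907 = 3.3500×10^6 W.
I_p = P_in/V_p = 3.3500×10^6/66000 = 50.8 A.

I_p ≈ 50.8 A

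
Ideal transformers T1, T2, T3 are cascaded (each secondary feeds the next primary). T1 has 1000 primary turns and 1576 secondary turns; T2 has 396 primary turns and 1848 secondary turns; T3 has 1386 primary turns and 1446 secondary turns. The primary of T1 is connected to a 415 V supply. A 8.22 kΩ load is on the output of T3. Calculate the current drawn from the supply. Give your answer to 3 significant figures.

I_supply ≈ 2.97 A

Secondary of T1: V = 415.00 × 1576/1000 = 654.04 V.
Secondary of T2: V = 654.04 × 1848/396 = 3052.2 V.
Secondary of T3: V = 3052.2 × 1446/1386 = 3184.3 V.
I_load = 3184.3/8220 = 0.38739 A, so P_out = 3184.3 × 0.38739 = 1233.6 W.
All ideal ⇒ P_in = P_out, so I_supply = 1233.6/415 = 2.97 A.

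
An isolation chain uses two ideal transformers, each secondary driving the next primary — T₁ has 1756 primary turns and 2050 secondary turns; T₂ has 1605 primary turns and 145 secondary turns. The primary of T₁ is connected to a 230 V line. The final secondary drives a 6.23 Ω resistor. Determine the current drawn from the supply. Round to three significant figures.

Secondary of T₁: V = 230.00 × 2050/1756 = 268.51 V.
Secondary of T₂: V = 268.51 × 145/1605 = 24.258 V.
I_load = 24.258/6.23 = 3.8937 A, so P_out = 24.258 × 3.8937 = 94.452 W.
All ideal ⇒ P_in = P_out, so I_supply = 94.452/230 = 0.411 A.

I_supply ≈ 0.411 A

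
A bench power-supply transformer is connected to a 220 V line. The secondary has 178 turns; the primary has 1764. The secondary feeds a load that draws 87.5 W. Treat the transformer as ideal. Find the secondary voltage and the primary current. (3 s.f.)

V_s = V_p × N_s/N_p = 220 × 178/1764 = 22.200 V.
I_s = P/V_s = 87.5/22.200 = 3.9415 A.
I_p = I_s × N_s/N_p = 3.9415 × 178/1764 = 0.398 A.

V_s ≈ 22.2 V, I_p ≈ 0.398 A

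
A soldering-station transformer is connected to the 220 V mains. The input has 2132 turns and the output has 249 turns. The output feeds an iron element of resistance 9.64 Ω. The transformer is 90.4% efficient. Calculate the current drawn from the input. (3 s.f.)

I_in ≈ 0.344 A

V_out = 220 × 249/2132 = 25.694 V.
I_out = V_out/R = 25.694/9.64 = 2.6654 A.
P_out = V_out I_out = 25.694 × 2.6654 = 68.485 W.
P_in = P_out/η = 68.485/0.904 = 75.757 W.
I_in = P_in/V_in = 75.757/220 = 0.344 A.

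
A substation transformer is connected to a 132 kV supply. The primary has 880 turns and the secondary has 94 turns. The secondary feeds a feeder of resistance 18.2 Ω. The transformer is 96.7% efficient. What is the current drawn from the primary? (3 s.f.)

V_s = 132000 × 94/880 = 14100 V.
I_s = V_s/R = 14100/18.2 = 774.73 A.
P_out = V_s I_s = 14100 × 774.73 = 1.0924×10^7 W.
P_in = P_out/η = 1.0924×10^7/0.967 = 1.1296×10^7 W.
I_p = P_in/V_p = 1.1296×10^7/132000 = 85.6 A.

I_p ≈ 85.6 A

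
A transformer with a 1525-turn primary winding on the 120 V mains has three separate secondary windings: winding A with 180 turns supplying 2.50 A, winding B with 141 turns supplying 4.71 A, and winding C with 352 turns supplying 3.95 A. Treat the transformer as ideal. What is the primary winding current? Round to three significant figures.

V_A = 120 × 180/1525 = 14.164 V; V_B = 120 × 141/1525 = 11.095 V; V_C = 120 × 352/1525 = 27.698 V.
P_out = V_A I_A + V_B I_B + V_C I_C = 14.164×2.50 + 11.095×4.71 + 27.698×3.95 = 35.410 + 52.258 + 109.41 = 197.08 W.
Ideal ⇒ P_in = P_out, so I_p = P_out/V_p = 197.08/120 = 1.64 A.

I_p ≈ 1.64 A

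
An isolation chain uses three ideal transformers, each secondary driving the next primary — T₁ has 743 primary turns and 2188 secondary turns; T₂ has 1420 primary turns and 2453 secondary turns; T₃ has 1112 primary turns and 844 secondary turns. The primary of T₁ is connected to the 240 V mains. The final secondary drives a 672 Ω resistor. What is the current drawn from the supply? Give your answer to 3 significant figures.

Secondary of T₁: V = 240.00 × 2188/743 = 706.76 V.
Secondary of T₂: V = 706.76 × 2453/1420 = 1220.9 V.
Secondary of T₃: V = 1220.9 × 844/1112 = 926.65 V.
I_load = 926.65/672 = 1.3789 A, so P_out = 926.65 × 1.3789 = 1277.8 W.
All ideal ⇒ P_in = P_out, so I_supply = 1277.8/240 = 5.32 A.

I_supply ≈ 5.32 A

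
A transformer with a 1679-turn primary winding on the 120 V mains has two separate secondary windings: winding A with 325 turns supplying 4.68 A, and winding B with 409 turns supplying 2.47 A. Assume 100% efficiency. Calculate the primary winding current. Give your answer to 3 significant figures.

I_p ≈ 1.51 A

V_A = 120 × 325/1679 = 23.228 V; V_B = 120 × 409/1679 = 29.232 V.
P_out = V_A I_A + V_B I_B = 23.228×4.68 + 29.232×2.47 = 108.71 + 72.202 = 180.91 W.
Ideal ⇒ P_in = P_out, so I_p = P_out/V_p = 180.91/120 = 1.51 A.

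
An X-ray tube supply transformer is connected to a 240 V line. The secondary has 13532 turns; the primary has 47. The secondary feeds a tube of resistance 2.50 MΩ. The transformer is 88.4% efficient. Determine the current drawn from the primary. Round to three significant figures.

V_s = 240 × 13532/47 = 69100 V.
I_s = V_s/R = 69100/(2.50×10^6) = 0.027640 A.
P_out = V_s I_s = 69100 × 0.027640 = 1909.9 W.
P_in = P_out/η = 1909.9/0.884 = 2160.5 W.
I_p = P_in/V_p = 2160.5/240 = 9.00 A.

I_p ≈ 9.00 A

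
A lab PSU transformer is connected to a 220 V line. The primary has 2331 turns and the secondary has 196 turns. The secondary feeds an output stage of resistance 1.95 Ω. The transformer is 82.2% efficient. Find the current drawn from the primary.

I_p ≈ 0.970 A

V_s = 220 × 196/2331 = 18.498 V.
I_s = V_s/R = 18.498/1.95 = 9.4864 A.
P_out = V_s I_s = 18.498 × 9.4864 = 175.48 W.
P_in = P_out/η = 175.48/0.822 = 213.48 W.
I_p = P_in/V_p = 213.48/220 = 0.970 A.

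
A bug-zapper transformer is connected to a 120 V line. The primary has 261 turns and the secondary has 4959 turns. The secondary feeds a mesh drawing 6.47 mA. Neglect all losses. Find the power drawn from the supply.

I_p = I_s × N_s/N_p = 0.00647 × 4959/261 = 0.12293 A.
P = V_p I_p = 120 × 0.12293 = 14.8 W.

P ≈ 14.8 W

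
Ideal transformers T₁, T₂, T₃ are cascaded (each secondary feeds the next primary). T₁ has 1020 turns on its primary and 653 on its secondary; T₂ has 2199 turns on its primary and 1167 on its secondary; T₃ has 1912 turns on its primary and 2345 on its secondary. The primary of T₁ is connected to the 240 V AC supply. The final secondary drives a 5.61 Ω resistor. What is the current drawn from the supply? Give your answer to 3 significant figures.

Secondary of T₁: V = 240.00 × 653/1020 = 153.65 V.
Secondary of T₂: V = 153.65 × 1167/2199 = 81.540 V.
Secondary of T₃: V = 81.540 × 2345/1912 = 100.01 V.
I_load = 100.01/5.61 = 17.826 A, so P_out = 100.01 × 17.826 = 1782.7 W.
All ideal ⇒ P_in = P_out, so I_supply = 1782.7/240 = 7.43 A.

I_supply ≈ 7.43 A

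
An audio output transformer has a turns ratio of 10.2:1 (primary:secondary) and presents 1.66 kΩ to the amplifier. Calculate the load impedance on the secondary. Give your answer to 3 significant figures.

Z_s = Z_p/(N_p/N_s)² = 1660/10.2² = 16.0 Ω.

Z_s ≈ 16.0 Ω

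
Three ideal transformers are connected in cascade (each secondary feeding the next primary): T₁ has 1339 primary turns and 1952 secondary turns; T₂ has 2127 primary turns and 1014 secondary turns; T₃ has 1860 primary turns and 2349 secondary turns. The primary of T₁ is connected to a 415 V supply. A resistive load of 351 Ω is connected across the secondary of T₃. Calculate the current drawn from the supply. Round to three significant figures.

I_supply ≈ 0.911 A

After T₁: V = 415.00 × 1952/1339 = 604.99 V.
After T₂: V = 604.99 × 1014/2127 = 288.41 V.
After T₃: V = 288.41 × 2349/1860 = 364.24 V.
I_load = 364.24/351 = 1.0377 A, so P_out = 364.24 × 1.0377 = 377.98 W.
All ideal ⇒ P_in = P_out, so I_supply = 377.98/415 = 0.911 A.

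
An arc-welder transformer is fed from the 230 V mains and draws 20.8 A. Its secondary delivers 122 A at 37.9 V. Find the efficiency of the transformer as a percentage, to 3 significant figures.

P_in = 230 × 20.8 = 4784.00 W.
P_out = 37.9 × 122 = 4623.80 W.
η = P_out/P_in = 4623.80/4784.00 = 0.967.

η ≈ 96.7%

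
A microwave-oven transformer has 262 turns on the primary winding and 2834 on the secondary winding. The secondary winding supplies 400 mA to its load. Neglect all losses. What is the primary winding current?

For an ideal transformer I_p/I_s = N_s/N_p, so I_p = 0.400 × 2834/262 = 4.33 A.

I_p ≈ 4.33 A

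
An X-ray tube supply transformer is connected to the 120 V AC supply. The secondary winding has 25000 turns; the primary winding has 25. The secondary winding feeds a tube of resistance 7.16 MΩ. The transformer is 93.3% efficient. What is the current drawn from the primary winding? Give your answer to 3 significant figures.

V_s = 120 × 25000/25 = 120000 V.
I_s = V_s/R = 120000/(7.16×10^6) = 0.016760 A.
P_out = V_s I_s = 120000 × 0.016760 = 2011.2 W.
P_in = P_out/η = 2011.2/0.933 = 2155.6 W.
I_p = P_in/V_p = 2155.6/120 = 18.0 A.

I_p ≈ 18.0 A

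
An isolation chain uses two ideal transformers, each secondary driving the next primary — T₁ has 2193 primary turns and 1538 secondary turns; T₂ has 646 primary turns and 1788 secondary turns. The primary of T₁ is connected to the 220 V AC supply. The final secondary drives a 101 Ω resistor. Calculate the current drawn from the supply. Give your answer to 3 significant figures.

I_supply ≈ 8.21 A

Secondary of T₁: V = 220.00 × 1538/2193 = 154.29 V.
Secondary of T₂: V = 154.29 × 1788/646 = 427.05 V.
I_load = 427.05/101 = 4.2282 A, so P_out = 427.05 × 4.2282 = 1805.6 W.
All ideal ⇒ P_in = P_out, so I_supply = 1805.6/220 = 8.21 A.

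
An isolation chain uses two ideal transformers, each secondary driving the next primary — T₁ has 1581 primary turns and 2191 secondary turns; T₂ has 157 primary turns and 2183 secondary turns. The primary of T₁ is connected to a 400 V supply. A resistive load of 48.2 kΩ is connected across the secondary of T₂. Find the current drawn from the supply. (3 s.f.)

Secondary of T₁: V = 400.00 × 2191/1581 = 554.33 V.
Secondary of T₂: V = 554.33 × 2183/157 = 7707.7 V.
I_load = 7707.7/48200 = 0.15991 A, so P_out = 7707.7 × 0.15991 = 1232.5 W.
All ideal ⇒ P_in = P_out, so I_supply = 1232.5/400 = 3.08 A.

I_supply ≈ 3.08 A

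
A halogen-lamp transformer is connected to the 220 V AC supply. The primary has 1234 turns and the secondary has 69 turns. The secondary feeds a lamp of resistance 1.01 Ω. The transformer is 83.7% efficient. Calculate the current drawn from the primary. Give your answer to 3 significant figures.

I_p ≈ 0.814 A

V_s = 220 × 69/1234 = 12.301 V.
I_s = V_s/R = 12.301/1.01 = 12.180 A.
P_out = V_s I_s = 12.301 × 12.180 = 149.83 W.
P_in = P_out/η = 149.83/0.837 = 179.01 W.
I_p = P_in/V_p = 179.01/220 = 0.814 A.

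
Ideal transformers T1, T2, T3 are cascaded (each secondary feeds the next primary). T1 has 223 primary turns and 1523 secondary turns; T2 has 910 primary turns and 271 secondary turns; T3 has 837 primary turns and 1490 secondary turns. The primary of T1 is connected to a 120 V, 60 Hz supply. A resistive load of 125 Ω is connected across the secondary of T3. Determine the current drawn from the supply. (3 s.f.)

After T1: V = 120.00 × 1523/223 = 819.55 V.
After T2: V = 819.55 × 271/910 = 244.06 V.
After T3: V = 244.06 × 1490/837 = 434.48 V.
I_load = 434.48/125 = 3.4758 A, so P_out = 434.48 × 3.4758 = 1510.1 W.
All ideal ⇒ P_in = P_out, so I_supply = 1510.1/120 = 12.6 A.

I_supply ≈ 12.6 A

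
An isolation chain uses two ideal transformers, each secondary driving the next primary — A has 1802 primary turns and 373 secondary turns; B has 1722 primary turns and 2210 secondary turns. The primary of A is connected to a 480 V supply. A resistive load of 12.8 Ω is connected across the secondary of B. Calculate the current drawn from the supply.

I_supply ≈ 2.65 A

After A: V = 480.00 × 373/1802 = 99.356 V.
After B: V = 99.356 × 2210/1722 = 127.51 V.
I_load = 127.51/12.8 = 9.9620 A, so P_out = 127.51 × 9.9620 = 1270.3 W.
All ideal ⇒ P_in = P_out, so I_supply = 1270.3/480 = 2.65 A.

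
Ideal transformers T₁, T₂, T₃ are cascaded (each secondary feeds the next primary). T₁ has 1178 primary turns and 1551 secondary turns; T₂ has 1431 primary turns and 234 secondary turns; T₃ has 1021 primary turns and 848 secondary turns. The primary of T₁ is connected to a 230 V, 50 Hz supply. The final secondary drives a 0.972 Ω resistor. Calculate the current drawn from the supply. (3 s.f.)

I_supply ≈ 7.57 A

After T₁: V = 230.00 × 1551/1178 = 302.83 V.
After T₂: V = 302.83 × 234/1431 = 49.519 V.
After T₃: V = 49.519 × 848/1021 = 41.128 V.
I_load = 41.128/0.972 = 42.313 A, so P_out = 41.128 × 42.313 = 1740.3 W.
All ideal ⇒ P_in = P_out, so I_supply = 1740.3/230 = 7.57 A.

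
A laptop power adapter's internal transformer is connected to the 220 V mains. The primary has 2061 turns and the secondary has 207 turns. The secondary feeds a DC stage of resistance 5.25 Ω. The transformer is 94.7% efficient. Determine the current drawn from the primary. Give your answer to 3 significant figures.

I_p ≈ 0.446 A

V_s = 220 × 207/2061 = 22.096 V.
I_s = V_s/R = 22.096/5.25 = 4.2088 A.
P_out = V_s I_s = 22.096 × 4.2088 = 92.997 W.
P_in = P_out/η = 92.997/0.947 = 98.202 W.
I_p = P_in/V_p = 98.202/220 = 0.446 A.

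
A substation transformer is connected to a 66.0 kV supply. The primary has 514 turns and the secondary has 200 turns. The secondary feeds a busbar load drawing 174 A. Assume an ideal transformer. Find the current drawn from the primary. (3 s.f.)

For an ideal transformer I_p N_p = I_s N_s, so I_p = 174 × 200/514 = 67.7 A.

I_p ≈ 67.7 A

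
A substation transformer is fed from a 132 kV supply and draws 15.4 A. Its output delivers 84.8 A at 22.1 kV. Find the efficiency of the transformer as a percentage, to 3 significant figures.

P_in = 132000 × 15.4 = 2.03280×10^6 W.
P_out = 22100 × 84.8 = 1.87408×10^6 W.
η = P_out/P_in = 1.87408×10^6/(2.03280×10^6) = 0.922.

η ≈ 92.2%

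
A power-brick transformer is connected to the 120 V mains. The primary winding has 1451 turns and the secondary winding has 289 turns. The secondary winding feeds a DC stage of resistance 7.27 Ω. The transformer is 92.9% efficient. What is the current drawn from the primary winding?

I_p ≈ 0.705 A

V_s = 120 × 289/1451 = 23.901 V.
I_s = V_s/R = 23.901/7.27 = 3.2876 A.
P_out = V_s I_s = 23.901 × 3.2876 = 78.576 W.
P_in = P_out/η = 78.576/0.929 = 84.581 W.
I_p = P_in/V_p = 84.581/120 = 0.705 A.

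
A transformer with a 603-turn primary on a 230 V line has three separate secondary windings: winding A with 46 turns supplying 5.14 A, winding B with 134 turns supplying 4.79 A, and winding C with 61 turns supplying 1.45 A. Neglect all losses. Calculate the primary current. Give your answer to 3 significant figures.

I_p ≈ 1.60 A

V_A = 230 × 46/603 = 17.546 V; V_B = 230 × 134/603 = 51.111 V; V_C = 230 × 61/603 = 23.267 V.
P_out = V_A I_A + V_B I_B + V_C I_C = 17.546×5.14 + 51.111×4.79 + 23.267×1.45 = 90.184 + 244.82 + 33.737 = 368.74 W.
Ideal ⇒ P_in = P_out, so I_p = P_out/V_p = 368.74/230 = 1.60 A.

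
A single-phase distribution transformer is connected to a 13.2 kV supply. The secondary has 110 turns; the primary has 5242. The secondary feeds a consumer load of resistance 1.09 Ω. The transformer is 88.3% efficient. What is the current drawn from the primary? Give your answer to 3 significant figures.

I_p ≈ 6.04 A

V_s = 13200 × 110/5242 = 276.99 V.
I_s = V_s/R = 276.99/1.09 = 254.12 A.
P_out = V_s I_s = 276.99 × 254.12 = 70390 W.
P_in = P_out/η = 70390/0.883 = 79717 W.
I_p = P_in/V_p = 79717/13200 = 6.04 A.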